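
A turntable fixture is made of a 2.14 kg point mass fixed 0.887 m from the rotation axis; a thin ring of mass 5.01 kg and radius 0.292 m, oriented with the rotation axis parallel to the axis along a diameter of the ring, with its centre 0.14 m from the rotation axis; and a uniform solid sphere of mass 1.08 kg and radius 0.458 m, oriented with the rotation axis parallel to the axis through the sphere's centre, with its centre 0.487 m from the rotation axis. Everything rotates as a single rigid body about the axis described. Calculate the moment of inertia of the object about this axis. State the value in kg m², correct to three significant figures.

Point mass: I_cm = 0; centre at d = 0.887 m, so I = I_cm + Md² gives I = 0 + (2.14)(0.887)² = 1.6837 kg m².
Thin ring: I_cm = (1/2)MR² = (1/2)(5.01)(0.292)² = 0.21359 kg m²; centre at d = 0.14 m, so I = I_cm + Md² gives I = 0.21359 + (5.01)(0.14)² = 0.31178 kg m².
Solid sphere: I_cm = (2/5)MR² = (2/5)(1.08)(0.458)² = 0.090618 kg m²; centre at d = 0.487 m, so I = I_cm + Md² gives I = 0.090618 + (1.08)(0.487)² = 0.34676 kg m².
Total I = 1.6837 + 0.31178 + 0.34676 = 2.3422 kg m².

2.34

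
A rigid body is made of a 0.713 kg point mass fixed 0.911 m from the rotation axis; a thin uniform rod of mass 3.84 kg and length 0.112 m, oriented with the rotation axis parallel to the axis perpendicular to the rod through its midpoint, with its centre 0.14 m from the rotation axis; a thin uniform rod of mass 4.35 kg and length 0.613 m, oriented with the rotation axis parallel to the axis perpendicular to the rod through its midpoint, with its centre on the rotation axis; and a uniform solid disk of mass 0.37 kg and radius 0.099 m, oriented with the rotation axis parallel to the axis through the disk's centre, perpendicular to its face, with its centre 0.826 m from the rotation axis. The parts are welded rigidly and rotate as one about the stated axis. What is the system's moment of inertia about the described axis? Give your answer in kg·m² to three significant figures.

Point mass: I_cm = 0; centre at d = 0.911 m, so I = I_cm + Md² gives I = 0 + (0.713)(0.911)² = 0.59173 kg·m².
Thin rod: I_cm = (1/12)ML² = (1/12)(3.84)(0.112)² = 0.0040141 kg·m²; centre at d = 0.14 m, so I = I_cm + Md² gives I = 0.0040141 + (3.84)(0.14)² = 0.079278 kg·m².
Thin rod: I_cm = (1/12)ML² = (1/12)(4.35)(0.613)² = 0.13622 kg·m²; axis through the centre, so I = 0.13622 kg·m².
Solid disk: I_cm = (1/2)MR² = (1/2)(0.37)(0.099)² = 0.0018132 kg·m²; centre at d = 0.826 m, so I = I_cm + Md² gives I = 0.0018132 + (0.37)(0.826)² = 0.25426 kg·m².
Total I = 0.59173 + 0.079278 + 0.13622 + 0.25426 = 1.0615 kg·m².

1.06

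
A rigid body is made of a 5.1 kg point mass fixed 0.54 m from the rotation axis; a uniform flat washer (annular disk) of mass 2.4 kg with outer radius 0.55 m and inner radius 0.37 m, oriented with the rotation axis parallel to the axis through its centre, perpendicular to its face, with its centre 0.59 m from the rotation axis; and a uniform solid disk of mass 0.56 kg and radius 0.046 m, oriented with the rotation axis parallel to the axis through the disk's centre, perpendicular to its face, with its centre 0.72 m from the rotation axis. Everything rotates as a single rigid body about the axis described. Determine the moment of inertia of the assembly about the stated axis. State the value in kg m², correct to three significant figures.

3.14

Point mass: I_cm = 0; centre at d = 0.54 m, so I = I_cm + Md² gives I = 0 + (5.1)(0.54)² = 1.4872 kg m².
Annular disk: I_cm = (1/2)M(R²+r²) = (1/2)(2.4)[(0.55)² + (0.37)²] = 0.52728 kg m²; centre at d = 0.59 m, so I = I_cm + Md² gives I = 0.52728 + (2.4)(0.59)² = 1.3627 kg m².
Solid disk: I_cm = (1/2)MR² = (1/2)(0.56)(0.046)² = 0.00059248 kg m²; centre at d = 0.72 m, so I = I_cm + Md² gives I = 0.00059248 + (0.56)(0.72)² = 0.2909 kg m².
Total I = 1.4872 + 1.3627 + 0.2909 = 3.1408 kg m².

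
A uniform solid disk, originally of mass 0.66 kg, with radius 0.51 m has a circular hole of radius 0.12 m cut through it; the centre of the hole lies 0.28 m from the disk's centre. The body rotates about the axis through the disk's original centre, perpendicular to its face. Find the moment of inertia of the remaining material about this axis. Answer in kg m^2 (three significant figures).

0.0827

Unpierced body about its centre: I₀ = (1/2)MR² = (1/2)(0.66)(0.51)² = 0.085833 kg m^2.
The removed disk has mass m = M·(r/R)² = (0.66)(0.12/0.51)² = 0.03654 kg (same uniform areal density).
Its moment of inertia about the rotation axis (parallel-axis theorem): I_hole = (1/2)mr² + md² = (1/2)(0.03654)(0.12)² + (0.03654)(0.28)² = 0.0031278 kg m^2.
Treating the hole as negative mass, I = I₀ − I_hole = 0.085833 − 0.0031278 = 0.082705 kg m^2.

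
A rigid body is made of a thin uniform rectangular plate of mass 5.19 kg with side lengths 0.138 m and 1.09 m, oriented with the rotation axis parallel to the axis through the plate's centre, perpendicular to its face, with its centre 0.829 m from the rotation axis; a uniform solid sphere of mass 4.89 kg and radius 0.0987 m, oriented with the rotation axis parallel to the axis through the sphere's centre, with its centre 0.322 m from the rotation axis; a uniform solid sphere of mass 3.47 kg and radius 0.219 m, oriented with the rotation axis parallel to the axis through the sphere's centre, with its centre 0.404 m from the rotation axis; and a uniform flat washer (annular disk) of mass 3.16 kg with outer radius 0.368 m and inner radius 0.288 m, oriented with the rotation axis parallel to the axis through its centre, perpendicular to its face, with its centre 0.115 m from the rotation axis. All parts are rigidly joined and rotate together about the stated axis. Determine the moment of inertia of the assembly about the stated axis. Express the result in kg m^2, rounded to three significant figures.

5.63

Rectangular plate: I_cm = (1/12)M(a²+b²) = (1/12)(5.19)[(0.138)² + (1.09)²] = 0.52209 kg m^2; centre at d = 0.829 m, so the parallel axis theorem gives I = 0.52209 + (5.19)(0.829)² = 4.0889 kg m^2.
Solid sphere: I_cm = (2/5)MR² = (2/5)(4.89)(0.0987)² = 0.019055 kg m^2; centre at d = 0.322 m, so the parallel axis theorem gives I = 0.019055 + (4.89)(0.322)² = 0.52607 kg m^2.
Solid sphere: I_cm = (2/5)MR² = (2/5)(3.47)(0.219)² = 0.06657 kg m^2; centre at d = 0.404 m, so the parallel axis theorem gives I = 0.06657 + (3.47)(0.404)² = 0.63293 kg m^2.
Annular disk: I_cm = (1/2)M(R²+r²) = (1/2)(3.16)[(0.368)² + (0.288)²] = 0.34502 kg m^2; centre at d = 0.115 m, so the parallel axis theorem gives I = 0.34502 + (3.16)(0.115)² = 0.38681 kg m^2.
Total I = 4.0889 + 0.52607 + 0.63293 + 0.38681 = 5.6347 kg m^2.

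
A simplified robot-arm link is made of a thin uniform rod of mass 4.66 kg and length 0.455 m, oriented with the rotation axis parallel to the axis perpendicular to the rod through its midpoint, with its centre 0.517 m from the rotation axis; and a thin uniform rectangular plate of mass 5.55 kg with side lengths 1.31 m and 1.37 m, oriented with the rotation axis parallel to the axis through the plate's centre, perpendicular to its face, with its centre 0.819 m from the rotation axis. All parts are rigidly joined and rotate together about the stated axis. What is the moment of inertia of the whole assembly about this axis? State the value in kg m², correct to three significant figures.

Thin rod: I_cm = (1/12)ML² = (1/12)(4.66)(0.455)² = 0.080395 kg m²; centre at d = 0.517 m, so the parallel axis theorem gives I = 0.080395 + (4.66)(0.517)² = 1.326 kg m².
Rectangular plate: I_cm = (1/12)M(a²+b²) = (1/12)(5.55)[(1.31)² + (1.37)²] = 1.6618 kg m²; centre at d = 0.819 m, so the parallel axis theorem gives I = 1.6618 + (5.55)(0.819)² = 5.3845 kg m².
Total I = 1.326 + 5.3845 = 6.7104 kg m².

6.71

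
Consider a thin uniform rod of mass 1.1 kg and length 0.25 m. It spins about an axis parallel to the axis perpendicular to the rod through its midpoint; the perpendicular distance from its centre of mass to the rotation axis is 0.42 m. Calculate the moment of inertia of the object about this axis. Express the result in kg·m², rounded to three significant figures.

0.200

I_cm = (1/12)ML² = (1/12)(1.1)(0.25)² = 0.0057292 kg·m²; centre at d = 0.42 m, so I = I_cm + Md² gives I = 0.0057292 + (1.1)(0.42)² = 0.19977 kg·m².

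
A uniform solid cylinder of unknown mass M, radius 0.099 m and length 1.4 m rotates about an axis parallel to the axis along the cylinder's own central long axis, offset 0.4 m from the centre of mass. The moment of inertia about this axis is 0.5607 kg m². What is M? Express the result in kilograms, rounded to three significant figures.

I = I_cm + Md² = (1/2)MR² + Md² = M·[0.5·(0.099)² + (0.4)²] = M·0.1649.
So M = 0.5607 / 0.1649 = 3.4002 kg.

3.40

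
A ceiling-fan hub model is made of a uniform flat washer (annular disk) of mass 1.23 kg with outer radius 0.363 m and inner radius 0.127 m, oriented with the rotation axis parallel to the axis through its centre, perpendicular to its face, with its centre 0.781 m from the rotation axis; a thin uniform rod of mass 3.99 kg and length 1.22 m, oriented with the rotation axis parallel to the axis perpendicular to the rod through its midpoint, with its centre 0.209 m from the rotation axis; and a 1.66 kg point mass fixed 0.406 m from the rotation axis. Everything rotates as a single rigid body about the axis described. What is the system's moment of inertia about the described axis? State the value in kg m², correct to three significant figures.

1.78

Annular disk: I_cm = (1/2)M(R²+r²) = (1/2)(1.23)[(0.363)² + (0.127)²] = 0.090957 kg m²; centre at d = 0.781 m, so the parallel axis theorem gives I = 0.090957 + (1.23)(0.781)² = 0.84121 kg m².
Thin rod: I_cm = (1/12)ML² = (1/12)(3.99)(1.22)² = 0.49489 kg m²; centre at d = 0.209 m, so the parallel axis theorem gives I = 0.49489 + (3.99)(0.209)² = 0.66918 kg m².
Point mass: I_cm = 0; centre at d = 0.406 m, so the parallel axis theorem gives I = 0 + (1.66)(0.406)² = 0.27363 kg m².
Total I = 0.84121 + 0.66918 + 0.27363 = 1.784 kg m².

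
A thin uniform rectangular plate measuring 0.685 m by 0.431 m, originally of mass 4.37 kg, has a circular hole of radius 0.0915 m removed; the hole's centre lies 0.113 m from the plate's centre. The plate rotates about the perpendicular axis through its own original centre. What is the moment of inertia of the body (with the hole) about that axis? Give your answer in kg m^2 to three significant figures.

Unpierced body about its centre: I₀ = (1/12)M(a²+b²) = (1/12)(4.37)[(0.685)² + (0.431)²] = 0.23852 kg m^2.
The removed disk has mass m = M·πr²/(ab) = (4.37)·π(0.0915)²/(0.685·0.431) = 0.38932 kg (same uniform areal density).
Its moment of inertia about the rotation axis (parallel-axis theorem): I_hole = (1/2)mr² + md² = (1/2)(0.38932)(0.0915)² + (0.38932)(0.113)² = 0.006601 kg m^2.
Treating the hole as negative mass, I = I₀ − I_hole = 0.23852 − 0.006601 = 0.23192 kg m^2.

0.232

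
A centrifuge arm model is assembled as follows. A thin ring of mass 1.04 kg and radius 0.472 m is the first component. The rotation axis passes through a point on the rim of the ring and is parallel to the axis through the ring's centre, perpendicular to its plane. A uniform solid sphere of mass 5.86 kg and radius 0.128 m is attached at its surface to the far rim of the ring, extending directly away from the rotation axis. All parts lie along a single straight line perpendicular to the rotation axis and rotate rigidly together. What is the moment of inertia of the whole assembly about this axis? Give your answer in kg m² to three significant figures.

7.24

Thin ring: I_cm = MR² = (1.04)(0.472)² = 0.2317 kg m²; centre at d = 0.472 m, so the parallel axis theorem gives I = 0.2317 + (1.04)(0.472)² = 0.46339 kg m².
Solid sphere: I_cm = (2/5)MR² = (2/5)(5.86)(0.128)² = 0.038404 kg m²; centre at d = 0.472 + 0.472 + 0.128 = 1.072 m, so the parallel axis theorem gives I = 0.038404 + (5.86)(1.072)² = 6.7726 kg m².
Total I = 0.46339 + 6.7726 = 7.236 kg m².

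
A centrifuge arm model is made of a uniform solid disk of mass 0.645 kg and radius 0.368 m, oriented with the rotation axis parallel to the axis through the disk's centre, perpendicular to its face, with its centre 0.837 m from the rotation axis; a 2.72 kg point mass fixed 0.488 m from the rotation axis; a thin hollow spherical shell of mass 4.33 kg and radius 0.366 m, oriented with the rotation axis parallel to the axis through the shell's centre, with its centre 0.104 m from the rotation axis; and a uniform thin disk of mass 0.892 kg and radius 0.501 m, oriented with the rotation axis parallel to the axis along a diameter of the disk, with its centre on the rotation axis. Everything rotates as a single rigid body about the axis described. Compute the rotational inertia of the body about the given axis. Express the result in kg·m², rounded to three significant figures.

1.63

Solid disk: I_cm = (1/2)MR² = (1/2)(0.645)(0.368)² = 0.043674 kg·m²; centre at d = 0.837 m, so I = I_cm + Md² gives I = 0.043674 + (0.645)(0.837)² = 0.49554 kg·m².
Point mass: I_cm = 0; centre at d = 0.488 m, so I = I_cm + Md² gives I = 0 + (2.72)(0.488)² = 0.64775 kg·m².
Spherical shell: I_cm = (2/3)MR² = (2/3)(4.33)(0.366)² = 0.38669 kg·m²; centre at d = 0.104 m, so I = I_cm + Md² gives I = 0.38669 + (4.33)(0.104)² = 0.43352 kg·m².
Thin disk: I_cm = (1/4)MR² = (1/4)(0.892)(0.501)² = 0.055973 kg·m²; axis through the centre, so I = 0.055973 kg·m².
Total I = 0.49554 + 0.64775 + 0.43352 + 0.055973 = 1.6328 kg·m².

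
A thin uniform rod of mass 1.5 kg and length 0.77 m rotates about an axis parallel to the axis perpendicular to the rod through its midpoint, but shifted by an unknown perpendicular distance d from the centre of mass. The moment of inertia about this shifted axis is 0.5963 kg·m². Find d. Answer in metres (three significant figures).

About the centre-of-mass axis, I_cm = (1/12)ML² = (1/12)(1.5)(0.77)² = 0.074112 kg·m².
Parallel axis theorem: I = I_cm + Md², so Md² = 0.5963 − 0.074112 = 0.52219 kg·m².
d = √(0.52219 / 1.5) = 0.59002 m.

0.590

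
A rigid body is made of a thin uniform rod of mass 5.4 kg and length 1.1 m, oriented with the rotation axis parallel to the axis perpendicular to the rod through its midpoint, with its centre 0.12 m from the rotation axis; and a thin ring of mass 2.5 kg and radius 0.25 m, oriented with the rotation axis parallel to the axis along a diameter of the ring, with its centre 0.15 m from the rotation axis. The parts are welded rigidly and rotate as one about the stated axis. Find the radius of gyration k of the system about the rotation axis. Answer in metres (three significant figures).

Thin rod: I_cm = (1/12)ML² = (1/12)(5.4)(1.1)² = 0.5445 kg·m²; centre at d = 0.12 m, so the parallel axis theorem gives I = 0.5445 + (5.4)(0.12)² = 0.62226 kg·m².
Thin ring: I_cm = (1/2)MR² = (1/2)(2.5)(0.25)² = 0.078125 kg·m²; centre at d = 0.15 m, so the parallel axis theorem gives I = 0.078125 + (2.5)(0.15)² = 0.13437 kg·m².
Total I = 0.75664 kg·m²; total mass M = 7.9 kg.
k = √(I/M) = √(0.75664/7.9) = 0.30948 m.

0.309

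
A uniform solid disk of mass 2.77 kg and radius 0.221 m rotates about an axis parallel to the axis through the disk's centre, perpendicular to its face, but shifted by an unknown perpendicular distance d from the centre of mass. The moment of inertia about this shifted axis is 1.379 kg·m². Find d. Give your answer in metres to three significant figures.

0.688

About the centre-of-mass axis, I_cm = (1/2)MR² = (1/2)(2.77)(0.221)² = 0.067645 kg·m².
Parallel axis theorem: I = I_cm + Md², so Md² = 1.379 − 0.067645 = 1.3114 kg·m².
d = √(1.3114 / 2.77) = 0.68805 m.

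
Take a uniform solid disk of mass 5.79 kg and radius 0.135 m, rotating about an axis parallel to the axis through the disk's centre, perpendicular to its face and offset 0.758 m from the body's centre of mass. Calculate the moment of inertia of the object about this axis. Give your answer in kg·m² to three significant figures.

I_cm = (1/2)MR² = (1/2)(5.79)(0.135)² = 0.052761 kg·m²; centre at d = 0.758 m, so the parallel axis theorem gives I = 0.052761 + (5.79)(0.758)² = 3.3795 kg·m².

3.38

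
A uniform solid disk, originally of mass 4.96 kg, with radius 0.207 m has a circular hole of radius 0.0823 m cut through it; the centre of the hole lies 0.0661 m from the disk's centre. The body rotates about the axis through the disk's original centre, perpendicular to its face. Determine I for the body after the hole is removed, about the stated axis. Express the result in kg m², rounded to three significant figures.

Unpierced body about its centre: I₀ = (1/2)MR² = (1/2)(4.96)(0.207)² = 0.10627 kg m².
The removed disk has mass m = M·(r/R)² = (4.96)(0.0823/0.207)² = 0.78404 kg (same uniform areal density).
Its moment of inertia about the rotation axis (parallel-axis theorem): I_hole = (1/2)mr² + md² = (1/2)(0.78404)(0.0823)² + (0.78404)(0.0661)² = 0.0060809 kg m².
Treating the hole as negative mass, I = I₀ − I_hole = 0.10627 − 0.0060809 = 0.10018 kg m².

0.100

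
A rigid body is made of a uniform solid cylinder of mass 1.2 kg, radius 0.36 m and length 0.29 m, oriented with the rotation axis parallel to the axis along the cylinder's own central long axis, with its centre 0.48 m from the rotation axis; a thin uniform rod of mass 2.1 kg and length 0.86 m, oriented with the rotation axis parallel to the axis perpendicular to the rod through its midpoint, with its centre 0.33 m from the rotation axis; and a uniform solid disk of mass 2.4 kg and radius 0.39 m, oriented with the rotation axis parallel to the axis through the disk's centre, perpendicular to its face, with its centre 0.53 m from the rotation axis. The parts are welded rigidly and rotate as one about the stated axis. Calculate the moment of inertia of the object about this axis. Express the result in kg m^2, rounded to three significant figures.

Solid cylinder: I_cm = (1/2)MR² = (1/2)(1.2)(0.36)² = 0.07776 kg m^2; centre at d = 0.48 m, so I = I_cm + Md² gives I = 0.07776 + (1.2)(0.48)² = 0.35424 kg m^2.
Thin rod: I_cm = (1/12)ML² = (1/12)(2.1)(0.86)² = 0.12943 kg m^2; centre at d = 0.33 m, so I = I_cm + Md² gives I = 0.12943 + (2.1)(0.33)² = 0.35812 kg m^2.
Solid disk: I_cm = (1/2)MR² = (1/2)(2.4)(0.39)² = 0.18252 kg m^2; centre at d = 0.53 m, so I = I_cm + Md² gives I = 0.18252 + (2.4)(0.53)² = 0.85668 kg m^2.
Total I = 0.35424 + 0.35812 + 0.85668 = 1.569 kg m^2.

1.57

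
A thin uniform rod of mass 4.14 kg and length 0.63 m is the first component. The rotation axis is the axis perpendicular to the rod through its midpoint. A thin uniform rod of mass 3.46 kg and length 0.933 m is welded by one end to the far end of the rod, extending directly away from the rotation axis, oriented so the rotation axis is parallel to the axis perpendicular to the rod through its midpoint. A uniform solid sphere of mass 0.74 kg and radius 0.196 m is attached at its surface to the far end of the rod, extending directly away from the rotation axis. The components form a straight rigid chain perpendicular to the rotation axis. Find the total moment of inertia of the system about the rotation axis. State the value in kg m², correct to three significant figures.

4.06

Thin rod: I_cm = (1/12)ML² = (1/12)(4.14)(0.63)² = 0.13693 kg m²; axis through the centre, so I = 0.13693 kg m².
Thin rod: I_cm = (1/12)ML² = (1/12)(3.46)(0.933)² = 0.25099 kg m²; centre at d = 0.315 + 0.4665 = 0.7815 m, so I = I_cm + Md² gives I = 0.25099 + (3.46)(0.7815)² = 2.3642 kg m².
Solid sphere: I_cm = (2/5)MR² = (2/5)(0.74)(0.196)² = 0.011371 kg m²; centre at d = 0.315 + 0.4665 + 0.4665 + 0.196 = 1.444 m, so I = I_cm + Md² gives I = 0.011371 + (0.74)(1.444)² = 1.5544 kg m².
Total I = 0.13693 + 2.3642 + 1.5544 = 4.0555 kg m².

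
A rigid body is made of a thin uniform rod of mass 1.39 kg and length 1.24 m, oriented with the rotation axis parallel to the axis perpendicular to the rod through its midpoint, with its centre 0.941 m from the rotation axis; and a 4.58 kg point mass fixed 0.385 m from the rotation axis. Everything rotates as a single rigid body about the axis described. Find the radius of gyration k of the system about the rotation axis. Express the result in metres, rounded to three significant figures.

Thin rod: I_cm = (1/12)ML² = (1/12)(1.39)(1.24)² = 0.17811 kg m^2; centre at d = 0.941 m, so the parallel axis theorem gives I = 0.17811 + (1.39)(0.941)² = 1.4089 kg m^2.
Point mass: I_cm = 0; centre at d = 0.385 m, so the parallel axis theorem gives I = 0 + (4.58)(0.385)² = 0.67887 kg m^2.
Total I = 2.0878 kg m^2; total mass M = 5.97 kg.
k = √(I/M) = √(2.0878/5.97) = 0.59137 m.

0.591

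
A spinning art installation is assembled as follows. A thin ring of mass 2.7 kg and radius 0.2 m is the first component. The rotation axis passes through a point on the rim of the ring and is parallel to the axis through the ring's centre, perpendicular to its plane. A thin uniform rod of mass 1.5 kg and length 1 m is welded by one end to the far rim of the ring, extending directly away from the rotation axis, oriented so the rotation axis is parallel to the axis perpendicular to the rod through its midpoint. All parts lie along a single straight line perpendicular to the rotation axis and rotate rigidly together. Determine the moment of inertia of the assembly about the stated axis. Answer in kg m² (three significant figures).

1.56

Thin ring: I_cm = MR² = (2.7)(0.2)² = 0.108 kg m²; centre at d = 0.2 m, so I = I_cm + Md² gives I = 0.108 + (2.7)(0.2)² = 0.216 kg m².
Thin rod: I_cm = (1/12)ML² = (1/12)(1.5)(1)² = 0.125 kg m²; centre at d = 0.2 + 0.2 + 0.5 = 0.9 m, so I = I_cm + Md² gives I = 0.125 + (1.5)(0.9)² = 1.34 kg m².
Total I = 0.216 + 1.34 = 1.556 kg m².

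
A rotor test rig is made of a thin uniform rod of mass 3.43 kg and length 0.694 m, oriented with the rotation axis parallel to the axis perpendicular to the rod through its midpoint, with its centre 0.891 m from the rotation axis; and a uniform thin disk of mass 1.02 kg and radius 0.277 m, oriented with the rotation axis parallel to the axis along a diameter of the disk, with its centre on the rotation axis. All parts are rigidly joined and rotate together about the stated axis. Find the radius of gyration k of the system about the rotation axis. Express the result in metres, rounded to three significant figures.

0.805

Thin rod: I_cm = (1/12)ML² = (1/12)(3.43)(0.694)² = 0.13767 kg·m²; centre at d = 0.891 m, so I = I_cm + Md² gives I = 0.13767 + (3.43)(0.891)² = 2.8607 kg·m².
Thin disk: I_cm = (1/4)MR² = (1/4)(1.02)(0.277)² = 0.019566 kg·m²; axis through the centre, so I = 0.019566 kg·m².
Total I = 2.8802 kg·m²; total mass M = 4.45 kg.
k = √(I/M) = √(2.8802/4.45) = 0.80452 m.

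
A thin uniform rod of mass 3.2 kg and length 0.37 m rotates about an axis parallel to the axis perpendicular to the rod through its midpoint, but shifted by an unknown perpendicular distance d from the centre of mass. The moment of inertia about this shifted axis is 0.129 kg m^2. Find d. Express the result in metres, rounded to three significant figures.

0.170

About the centre-of-mass axis, I_cm = (1/12)ML² = (1/12)(3.2)(0.37)² = 0.036507 kg m^2.
Parallel axis theorem: I = I_cm + Md², so Md² = 0.129 − 0.036507 = 0.092493 kg m^2.
d = √(0.092493 / 3.2) = 0.17001 m.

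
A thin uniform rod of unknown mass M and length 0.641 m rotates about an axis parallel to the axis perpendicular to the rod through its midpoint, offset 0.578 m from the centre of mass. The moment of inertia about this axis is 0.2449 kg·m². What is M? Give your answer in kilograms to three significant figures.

I = I_cm + Md² = (1/12)ML² + Md² = M·[0.0833333·(0.641)² + (0.578)²] = M·0.36832.
So M = 0.2449 / 0.36832 = 0.6649 kg.

0.665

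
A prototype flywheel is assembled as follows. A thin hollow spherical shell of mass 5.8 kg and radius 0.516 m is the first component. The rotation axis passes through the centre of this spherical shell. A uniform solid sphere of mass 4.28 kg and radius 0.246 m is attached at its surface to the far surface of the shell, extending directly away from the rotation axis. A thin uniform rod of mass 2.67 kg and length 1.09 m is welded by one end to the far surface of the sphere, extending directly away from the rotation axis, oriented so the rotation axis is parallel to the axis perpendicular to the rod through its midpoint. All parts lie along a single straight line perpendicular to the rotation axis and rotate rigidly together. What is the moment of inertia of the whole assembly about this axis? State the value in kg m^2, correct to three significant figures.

10.3

Spherical shell: I_cm = (2/3)MR² = (2/3)(5.8)(0.516)² = 1.0295 kg m^2; axis through the centre, so I = 1.0295 kg m^2.
Solid sphere: I_cm = (2/5)MR² = (2/5)(4.28)(0.246)² = 0.1036 kg m^2; centre at d = 0.516 + 0.246 = 0.762 m, so I = I_cm + Md² gives I = 0.1036 + (4.28)(0.762)² = 2.5888 kg m^2.
Thin rod: I_cm = (1/12)ML² = (1/12)(2.67)(1.09)² = 0.26435 kg m^2; centre at d = 0.516 + 0.246 + 0.246 + 0.545 = 1.553 m, so I = I_cm + Md² gives I = 0.26435 + (2.67)(1.553)² = 6.7039 kg m^2.
Total I = 1.0295 + 2.5888 + 6.7039 = 10.322 kg m^2.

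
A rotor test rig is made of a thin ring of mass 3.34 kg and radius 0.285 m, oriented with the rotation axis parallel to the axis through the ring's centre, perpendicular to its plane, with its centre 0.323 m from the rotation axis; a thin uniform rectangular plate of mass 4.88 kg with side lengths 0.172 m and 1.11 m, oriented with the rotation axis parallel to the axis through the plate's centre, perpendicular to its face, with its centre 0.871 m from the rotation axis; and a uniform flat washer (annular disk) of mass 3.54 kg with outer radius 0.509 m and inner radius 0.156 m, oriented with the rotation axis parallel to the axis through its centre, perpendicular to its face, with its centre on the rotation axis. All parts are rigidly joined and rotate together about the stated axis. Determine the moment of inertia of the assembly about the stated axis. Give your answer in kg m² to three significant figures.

5.34

Thin ring: I_cm = MR² = (3.34)(0.285)² = 0.27129 kg m²; centre at d = 0.323 m, so I = I_cm + Md² gives I = 0.27129 + (3.34)(0.323)² = 0.61975 kg m².
Rectangular plate: I_cm = (1/12)M(a²+b²) = (1/12)(4.88)[(0.172)² + (1.11)²] = 0.51308 kg m²; centre at d = 0.871 m, so I = I_cm + Md² gives I = 0.51308 + (4.88)(0.871)² = 4.2153 kg m².
Annular disk: I_cm = (1/2)M(R²+r²) = (1/2)(3.54)[(0.509)² + (0.156)²] = 0.50165 kg m²; axis through the centre, so I = 0.50165 kg m².
Total I = 0.61975 + 4.2153 + 0.50165 = 5.3367 kg m².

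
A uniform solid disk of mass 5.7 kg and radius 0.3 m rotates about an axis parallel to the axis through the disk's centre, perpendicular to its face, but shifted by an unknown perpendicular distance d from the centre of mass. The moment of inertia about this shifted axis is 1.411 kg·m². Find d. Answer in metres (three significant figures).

About the centre-of-mass axis, I_cm = (1/2)MR² = (1/2)(5.7)(0.3)² = 0.2565 kg·m².
Parallel axis theorem: I = I_cm + Md², so Md² = 1.411 − 0.2565 = 1.1545 kg·m².
d = √(1.1545 / 5.7) = 0.45005 m.

0.450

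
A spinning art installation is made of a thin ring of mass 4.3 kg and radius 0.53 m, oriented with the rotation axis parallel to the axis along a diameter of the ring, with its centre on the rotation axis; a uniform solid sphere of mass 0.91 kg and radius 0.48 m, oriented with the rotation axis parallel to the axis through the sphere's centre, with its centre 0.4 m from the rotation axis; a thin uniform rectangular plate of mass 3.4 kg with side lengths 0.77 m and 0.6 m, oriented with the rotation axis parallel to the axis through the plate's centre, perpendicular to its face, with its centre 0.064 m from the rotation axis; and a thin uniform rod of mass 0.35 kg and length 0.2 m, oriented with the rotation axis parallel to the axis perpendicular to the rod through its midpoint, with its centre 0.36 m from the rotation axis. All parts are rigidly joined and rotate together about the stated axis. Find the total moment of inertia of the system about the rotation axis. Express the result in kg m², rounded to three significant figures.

1.16

Thin ring: I_cm = (1/2)MR² = (1/2)(4.3)(0.53)² = 0.60394 kg m²; axis through the centre, so I = 0.60394 kg m².
Solid sphere: I_cm = (2/5)MR² = (2/5)(0.91)(0.48)² = 0.083866 kg m²; centre at d = 0.4 m, so I = I_cm + Md² gives I = 0.083866 + (0.91)(0.4)² = 0.22947 kg m².
Rectangular plate: I_cm = (1/12)M(a²+b²) = (1/12)(3.4)[(0.77)² + (0.6)²] = 0.26999 kg m²; centre at d = 0.064 m, so I = I_cm + Md² gives I = 0.26999 + (3.4)(0.064)² = 0.28391 kg m².
Thin rod: I_cm = (1/12)ML² = (1/12)(0.35)(0.2)² = 0.0011667 kg m²; centre at d = 0.36 m, so I = I_cm + Md² gives I = 0.0011667 + (0.35)(0.36)² = 0.046527 kg m².
Total I = 0.60394 + 0.22947 + 0.28391 + 0.046527 = 1.1638 kg m².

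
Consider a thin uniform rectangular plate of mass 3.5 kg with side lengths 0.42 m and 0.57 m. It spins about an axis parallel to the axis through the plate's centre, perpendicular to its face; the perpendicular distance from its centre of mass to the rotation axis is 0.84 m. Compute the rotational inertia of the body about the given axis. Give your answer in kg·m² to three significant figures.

I_cm = (1/12)M(a²+b²) = (1/12)(3.5)[(0.42)² + (0.57)²] = 0.14621 kg·m²; centre at d = 0.84 m, so I = I_cm + Md² gives I = 0.14621 + (3.5)(0.84)² = 2.6158 kg·m².

2.62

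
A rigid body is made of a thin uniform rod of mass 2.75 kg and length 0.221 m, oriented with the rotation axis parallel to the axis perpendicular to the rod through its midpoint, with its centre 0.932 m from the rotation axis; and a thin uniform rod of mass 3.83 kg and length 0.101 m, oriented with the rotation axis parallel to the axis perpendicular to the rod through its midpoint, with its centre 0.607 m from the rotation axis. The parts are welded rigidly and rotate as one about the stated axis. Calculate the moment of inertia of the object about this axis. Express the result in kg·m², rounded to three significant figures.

Thin rod: I_cm = (1/12)ML² = (1/12)(2.75)(0.221)² = 0.011193 kg·m²; centre at d = 0.932 m, so I = I_cm + Md² gives I = 0.011193 + (2.75)(0.932)² = 2.3999 kg·m².
Thin rod: I_cm = (1/12)ML² = (1/12)(3.83)(0.101)² = 0.0032558 kg·m²; centre at d = 0.607 m, so I = I_cm + Md² gives I = 0.0032558 + (3.83)(0.607)² = 1.4144 kg·m².
Total I = 2.3999 + 1.4144 = 3.8143 kg·m².

3.81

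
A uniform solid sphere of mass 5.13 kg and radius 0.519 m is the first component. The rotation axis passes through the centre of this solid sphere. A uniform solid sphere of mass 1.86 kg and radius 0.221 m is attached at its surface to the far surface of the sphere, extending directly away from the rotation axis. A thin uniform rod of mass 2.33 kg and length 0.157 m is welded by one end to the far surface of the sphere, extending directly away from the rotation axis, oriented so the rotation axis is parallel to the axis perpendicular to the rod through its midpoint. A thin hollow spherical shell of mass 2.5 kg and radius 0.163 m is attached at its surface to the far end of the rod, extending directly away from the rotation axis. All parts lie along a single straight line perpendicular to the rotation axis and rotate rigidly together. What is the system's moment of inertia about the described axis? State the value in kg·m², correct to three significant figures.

8.28

Solid sphere: I_cm = (2/5)MR² = (2/5)(5.13)(0.519)² = 0.55273 kg·m²; axis through the centre, so I = 0.55273 kg·m².
Solid sphere: I_cm = (2/5)MR² = (2/5)(1.86)(0.221)² = 0.036338 kg·m²; centre at d = 0.519 + 0.221 = 0.74 m, so I = I_cm + Md² gives I = 0.036338 + (1.86)(0.74)² = 1.0549 kg·m².
Thin rod: I_cm = (1/12)ML² = (1/12)(2.33)(0.157)² = 0.004786 kg·m²; centre at d = 0.519 + 0.221 + 0.221 + 0.0785 = 1.0395 m, so I = I_cm + Md² gives I = 0.004786 + (2.33)(1.0395)² = 2.5225 kg·m².
Spherical shell: I_cm = (2/3)MR² = (2/3)(2.5)(0.163)² = 0.044282 kg·m²; centre at d = 0.519 + 0.221 + 0.221 + 0.0785 + 0.0785 + 0.163 = 1.281 m, so I = I_cm + Md² gives I = 0.044282 + (2.5)(1.281)² = 4.1467 kg·m².
Total I = 0.55273 + 1.0549 + 2.5225 + 4.1467 = 8.2768 kg·m².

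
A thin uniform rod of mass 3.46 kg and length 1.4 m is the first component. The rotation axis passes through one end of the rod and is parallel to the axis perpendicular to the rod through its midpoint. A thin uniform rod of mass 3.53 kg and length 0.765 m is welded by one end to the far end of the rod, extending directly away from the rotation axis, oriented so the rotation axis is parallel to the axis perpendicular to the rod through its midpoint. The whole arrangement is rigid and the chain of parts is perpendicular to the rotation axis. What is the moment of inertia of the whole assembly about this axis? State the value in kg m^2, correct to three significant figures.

13.6

Thin rod: I_cm = (1/12)ML² = (1/12)(3.46)(1.4)² = 0.56513 kg m^2; centre at d = 0.7 m, so the parallel axis theorem gives I = 0.56513 + (3.46)(0.7)² = 2.2605 kg m^2.
Thin rod: I_cm = (1/12)ML² = (1/12)(3.53)(0.765)² = 0.17215 kg m^2; centre at d = 0.7 + 0.7 + 0.3825 = 1.7825 m, so the parallel axis theorem gives I = 0.17215 + (3.53)(1.7825)² = 11.388 kg m^2.
Total I = 2.2605 + 11.388 = 13.649 kg m^2.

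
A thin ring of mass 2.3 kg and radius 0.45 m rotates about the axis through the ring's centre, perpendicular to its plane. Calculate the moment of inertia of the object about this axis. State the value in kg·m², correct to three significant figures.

0.466

I_cm = MR² = (2.3)(0.45)² = 0.46575 kg·m²; axis through the centre, so I = 0.46575 kg·m².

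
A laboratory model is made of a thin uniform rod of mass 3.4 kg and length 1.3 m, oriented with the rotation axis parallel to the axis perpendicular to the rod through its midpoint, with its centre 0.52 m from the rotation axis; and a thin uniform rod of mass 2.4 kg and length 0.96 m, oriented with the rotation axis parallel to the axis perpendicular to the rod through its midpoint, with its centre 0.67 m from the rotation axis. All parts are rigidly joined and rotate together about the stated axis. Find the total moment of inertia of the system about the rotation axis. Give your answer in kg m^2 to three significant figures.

Thin rod: I_cm = (1/12)ML² = (1/12)(3.4)(1.3)² = 0.47883 kg m^2; centre at d = 0.52 m, so I = I_cm + Md² gives I = 0.47883 + (3.4)(0.52)² = 1.3982 kg m^2.
Thin rod: I_cm = (1/12)ML² = (1/12)(2.4)(0.96)² = 0.18432 kg m^2; centre at d = 0.67 m, so I = I_cm + Md² gives I = 0.18432 + (2.4)(0.67)² = 1.2617 kg m^2.
Total I = 1.3982 + 1.2617 = 2.6599 kg m^2.

2.66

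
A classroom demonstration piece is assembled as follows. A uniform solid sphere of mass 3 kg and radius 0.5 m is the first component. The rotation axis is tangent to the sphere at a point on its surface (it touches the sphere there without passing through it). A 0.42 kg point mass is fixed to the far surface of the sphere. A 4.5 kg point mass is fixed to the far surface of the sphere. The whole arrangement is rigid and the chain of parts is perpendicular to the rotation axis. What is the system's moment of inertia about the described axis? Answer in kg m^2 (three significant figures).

Solid sphere: I_cm = (2/5)MR² = (2/5)(3)(0.5)² = 0.3 kg m^2; centre at d = 0.5 m, so I = I_cm + Md² gives I = 0.3 + (3)(0.5)² = 1.05 kg m^2.
Point mass: I_cm = 0; centre at d = 0.5 + 0.5 = 1 m, so I = I_cm + Md² gives I = 0 + (0.42)(1)² = 0.42 kg m^2.
Point mass: I_cm = 0; centre at d = 0.5 + 0.5 = 1 m, so I = I_cm + Md² gives I = 0 + (4.5)(1)² = 4.5 kg m^2.
Total I = 1.05 + 0.42 + 4.5 = 5.97 kg m^2.

5.97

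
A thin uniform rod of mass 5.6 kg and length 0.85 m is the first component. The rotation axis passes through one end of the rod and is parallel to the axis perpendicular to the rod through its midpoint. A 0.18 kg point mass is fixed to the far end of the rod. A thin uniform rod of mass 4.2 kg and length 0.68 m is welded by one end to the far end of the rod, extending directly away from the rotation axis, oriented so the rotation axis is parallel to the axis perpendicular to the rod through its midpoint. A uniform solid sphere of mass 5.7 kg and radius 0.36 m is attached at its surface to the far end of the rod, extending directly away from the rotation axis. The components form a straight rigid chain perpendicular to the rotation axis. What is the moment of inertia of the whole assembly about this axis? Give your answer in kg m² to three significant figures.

28.2

Thin rod: I_cm = (1/12)ML² = (1/12)(5.6)(0.85)² = 0.33717 kg m²; centre at d = 0.425 m, so I = I_cm + Md² gives I = 0.33717 + (5.6)(0.425)² = 1.3487 kg m².
Point mass: I_cm = 0; centre at d = 0.425 + 0.425 = 0.85 m, so I = I_cm + Md² gives I = 0 + (0.18)(0.85)² = 0.13005 kg m².
Thin rod: I_cm = (1/12)ML² = (1/12)(4.2)(0.68)² = 0.16184 kg m²; centre at d = 0.425 + 0.425 + 0.34 = 1.19 m, so I = I_cm + Md² gives I = 0.16184 + (4.2)(1.19)² = 6.1095 kg m².
Solid sphere: I_cm = (2/5)MR² = (2/5)(5.7)(0.36)² = 0.29549 kg m²; centre at d = 0.425 + 0.425 + 0.34 + 0.34 + 0.36 = 1.89 m, so I = I_cm + Md² gives I = 0.29549 + (5.7)(1.89)² = 20.656 kg m².
Total I = 1.3487 + 0.13005 + 6.1095 + 20.656 = 28.245 kg m².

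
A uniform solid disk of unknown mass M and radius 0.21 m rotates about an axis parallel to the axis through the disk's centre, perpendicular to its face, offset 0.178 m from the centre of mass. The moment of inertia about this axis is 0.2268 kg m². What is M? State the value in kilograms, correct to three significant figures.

4.22

I = I_cm + Md² = (1/2)MR² + Md² = M·[0.5·(0.21)² + (0.178)²] = M·0.053734.
So M = 0.2268 / 0.053734 = 4.2208 kg.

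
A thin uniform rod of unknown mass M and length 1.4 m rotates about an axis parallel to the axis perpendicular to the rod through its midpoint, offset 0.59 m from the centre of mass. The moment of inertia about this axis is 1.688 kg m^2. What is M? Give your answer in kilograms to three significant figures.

3.30

I = I_cm + Md² = (1/12)ML² + Md² = M·[0.0833333·(1.4)² + (0.59)²] = M·0.51143.
So M = 1.688 / 0.51143 = 3.3005 kg.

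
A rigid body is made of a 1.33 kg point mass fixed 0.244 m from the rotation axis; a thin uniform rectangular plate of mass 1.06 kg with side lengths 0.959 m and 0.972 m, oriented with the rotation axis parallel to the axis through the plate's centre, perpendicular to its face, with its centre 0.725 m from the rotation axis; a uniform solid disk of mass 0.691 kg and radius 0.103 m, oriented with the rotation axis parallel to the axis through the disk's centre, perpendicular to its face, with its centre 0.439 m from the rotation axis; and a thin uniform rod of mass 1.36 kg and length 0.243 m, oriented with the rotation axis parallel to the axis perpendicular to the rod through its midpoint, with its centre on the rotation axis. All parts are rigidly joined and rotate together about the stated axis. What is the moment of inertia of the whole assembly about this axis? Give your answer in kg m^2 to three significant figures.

0.945

Point mass: I_cm = 0; centre at d = 0.244 m, so I = I_cm + Md² gives I = 0 + (1.33)(0.244)² = 0.079183 kg m^2.
Rectangular plate: I_cm = (1/12)M(a²+b²) = (1/12)(1.06)[(0.959)² + (0.972)²] = 0.16469 kg m^2; centre at d = 0.725 m, so I = I_cm + Md² gives I = 0.16469 + (1.06)(0.725)² = 0.72186 kg m^2.
Solid disk: I_cm = (1/2)MR² = (1/2)(0.691)(0.103)² = 0.0036654 kg m^2; centre at d = 0.439 m, so I = I_cm + Md² gives I = 0.0036654 + (0.691)(0.439)² = 0.13684 kg m^2.
Thin rod: I_cm = (1/12)ML² = (1/12)(1.36)(0.243)² = 0.0066922 kg m^2; axis through the centre, so I = 0.0066922 kg m^2.
Total I = 0.079183 + 0.72186 + 0.13684 + 0.0066922 = 0.94457 kg m^2.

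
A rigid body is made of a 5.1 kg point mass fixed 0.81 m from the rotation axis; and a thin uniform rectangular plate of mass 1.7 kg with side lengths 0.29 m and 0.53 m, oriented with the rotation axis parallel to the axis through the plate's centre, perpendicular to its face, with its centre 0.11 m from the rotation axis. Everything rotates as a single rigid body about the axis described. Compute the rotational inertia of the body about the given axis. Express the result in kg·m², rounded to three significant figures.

3.42

Point mass: I_cm = 0; centre at d = 0.81 m, so I = I_cm + Md² gives I = 0 + (5.1)(0.81)² = 3.3461 kg·m².
Rectangular plate: I_cm = (1/12)M(a²+b²) = (1/12)(1.7)[(0.29)² + (0.53)²] = 0.051708 kg·m²; centre at d = 0.11 m, so I = I_cm + Md² gives I = 0.051708 + (1.7)(0.11)² = 0.072278 kg·m².
Total I = 3.3461 + 0.072278 = 3.4184 kg·m².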